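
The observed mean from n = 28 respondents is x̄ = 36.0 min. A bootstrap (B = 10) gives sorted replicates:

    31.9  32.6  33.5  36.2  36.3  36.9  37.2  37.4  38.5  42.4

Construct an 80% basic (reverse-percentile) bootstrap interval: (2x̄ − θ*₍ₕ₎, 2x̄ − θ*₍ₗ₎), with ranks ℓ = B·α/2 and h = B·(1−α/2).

Percentile endpoints at ranks 1 and 9: θ*₍1₎ = 31.9, θ*₍9₎ = 38.5.
Basic interval reflects these around x̄:
  lower = 2 × 36.0 − 38.5 = 33.5
  upper = 2 × 36.0 − 31.9 = 40.1

(33.5, 40.1)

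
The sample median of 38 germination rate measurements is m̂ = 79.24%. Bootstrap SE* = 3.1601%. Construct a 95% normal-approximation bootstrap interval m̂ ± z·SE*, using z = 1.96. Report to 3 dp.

Margin = 1.96 × 3.1601 = 6.1938
Interval: 79.24 ± 6.1938

(73.046, 85.434)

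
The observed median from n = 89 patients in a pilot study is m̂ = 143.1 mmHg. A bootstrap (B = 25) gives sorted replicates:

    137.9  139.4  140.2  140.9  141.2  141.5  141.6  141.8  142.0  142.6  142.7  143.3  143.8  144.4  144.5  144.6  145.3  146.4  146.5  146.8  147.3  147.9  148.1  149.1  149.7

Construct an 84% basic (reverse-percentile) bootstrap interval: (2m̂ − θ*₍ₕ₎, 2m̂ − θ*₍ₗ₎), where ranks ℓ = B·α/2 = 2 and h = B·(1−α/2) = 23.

Percentile endpoints at ranks 2 and 23: θ*₍2₎ = 139.4, θ*₍23₎ = 148.1.
Basic interval reflects these around m̂:
  lower = 2 × 143.1 − 148.1 = 138.1
  upper = 2 × 143.1 − 139.4 = 146.8

(138.1, 146.8)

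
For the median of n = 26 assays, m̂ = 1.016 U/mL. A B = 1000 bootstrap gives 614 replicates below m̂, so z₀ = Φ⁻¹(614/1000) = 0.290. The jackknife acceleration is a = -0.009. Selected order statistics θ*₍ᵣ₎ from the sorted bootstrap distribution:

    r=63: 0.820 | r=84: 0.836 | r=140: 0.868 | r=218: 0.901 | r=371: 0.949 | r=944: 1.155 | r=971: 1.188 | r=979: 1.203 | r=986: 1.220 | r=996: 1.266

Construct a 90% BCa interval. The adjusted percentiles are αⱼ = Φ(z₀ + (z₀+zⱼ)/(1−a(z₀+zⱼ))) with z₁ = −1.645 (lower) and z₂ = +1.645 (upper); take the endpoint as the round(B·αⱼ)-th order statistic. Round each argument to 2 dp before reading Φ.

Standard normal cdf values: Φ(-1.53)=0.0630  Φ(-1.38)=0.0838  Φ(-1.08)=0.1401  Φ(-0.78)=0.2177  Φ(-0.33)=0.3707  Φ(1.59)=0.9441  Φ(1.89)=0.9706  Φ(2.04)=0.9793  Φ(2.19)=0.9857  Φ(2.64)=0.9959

Lower: z₀ + z₁ = 0.290 + (-1.645) = -1.355; 1 − a(z₀+z₁) = 1 − (-0.009)(-1.355) = 0.9878; argument = 0.290 + (-1.355)/0.9878 = -1.0817 → -1.08.
α₁ = Φ(-1.08) = 0.1401; rank = round(1000 × 0.1401) = 140; θ*₍140₎ = 0.868.
Upper: z₀ + z₂ = 1.935; 1 − a(z₀+z₂) = 1.0174; argument = 2.1919 → 2.19; α₂ = 0.9857; rank = 986; θ*₍986₎ = 1.220.

(0.868, 1.220)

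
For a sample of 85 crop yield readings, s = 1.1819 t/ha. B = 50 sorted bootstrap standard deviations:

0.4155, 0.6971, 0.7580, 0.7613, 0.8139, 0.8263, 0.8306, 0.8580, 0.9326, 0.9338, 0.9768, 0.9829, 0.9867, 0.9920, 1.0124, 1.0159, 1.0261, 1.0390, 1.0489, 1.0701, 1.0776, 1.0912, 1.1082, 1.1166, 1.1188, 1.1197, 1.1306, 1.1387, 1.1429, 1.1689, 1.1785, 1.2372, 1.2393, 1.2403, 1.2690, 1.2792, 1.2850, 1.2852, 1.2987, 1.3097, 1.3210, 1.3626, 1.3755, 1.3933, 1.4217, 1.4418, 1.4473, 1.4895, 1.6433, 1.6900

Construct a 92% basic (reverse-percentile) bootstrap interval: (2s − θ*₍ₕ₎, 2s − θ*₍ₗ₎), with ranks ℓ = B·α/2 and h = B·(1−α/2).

(0.8743, 1.6667)

Percentile endpoints at ranks 2 and 48: θ*₍2₎ = 0.6971, θ*₍48₎ = 1.4895.
Basic interval reflects these around s:
  lower = 2 × 1.1819 − 1.4895 = 0.8743
  upper = 2 × 1.1819 − 0.6971 = 1.6667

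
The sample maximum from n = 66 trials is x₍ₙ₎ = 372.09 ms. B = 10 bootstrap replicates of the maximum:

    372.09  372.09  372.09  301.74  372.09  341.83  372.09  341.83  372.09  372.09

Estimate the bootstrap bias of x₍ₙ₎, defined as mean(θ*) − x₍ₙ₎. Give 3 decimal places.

mean(θ*) = (372.09 + 372.09 + 372.09 + 301.74 + 372.09 + 341.83 + 372.09 + 341.83 + 372.09 + 372.09) / 10 = 359.0030
bias = 359.0030 − 372.09

bias = −13.087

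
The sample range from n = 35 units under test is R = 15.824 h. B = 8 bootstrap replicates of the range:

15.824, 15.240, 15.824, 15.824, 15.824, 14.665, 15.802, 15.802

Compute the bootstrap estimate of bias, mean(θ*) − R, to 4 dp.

bias = −0.2234

mean(θ*) = (15.824 + 15.240 + 15.824 + 15.824 + 15.824 + 14.665 + 15.802 + 15.802) / 8 = 15.60062
bias = 15.60062 − 15.824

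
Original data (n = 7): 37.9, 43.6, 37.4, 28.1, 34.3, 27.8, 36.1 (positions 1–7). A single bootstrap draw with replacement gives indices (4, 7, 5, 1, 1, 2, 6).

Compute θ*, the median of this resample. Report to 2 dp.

θ* = 36.10

Resample values: 28.1, 36.1, 34.3, 37.9, 37.9, 43.6, 27.8.
Sorted: 27.8, 28.1, 34.3, 36.1, 37.9, 37.9, 43.6
Median = middle value = 36.10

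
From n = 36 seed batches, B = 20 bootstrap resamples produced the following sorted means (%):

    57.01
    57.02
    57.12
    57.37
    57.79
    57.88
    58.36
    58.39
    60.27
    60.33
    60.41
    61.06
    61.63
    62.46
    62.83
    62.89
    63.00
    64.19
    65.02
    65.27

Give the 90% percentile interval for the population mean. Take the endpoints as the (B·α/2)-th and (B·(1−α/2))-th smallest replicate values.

α = 0.10; lower rank = 20 × 0.050 = 1; upper rank = 20 × 0.950 = 19.
The 1st smallest replicate is 57.01; the 19th is 65.02.

(57.01, 65.02)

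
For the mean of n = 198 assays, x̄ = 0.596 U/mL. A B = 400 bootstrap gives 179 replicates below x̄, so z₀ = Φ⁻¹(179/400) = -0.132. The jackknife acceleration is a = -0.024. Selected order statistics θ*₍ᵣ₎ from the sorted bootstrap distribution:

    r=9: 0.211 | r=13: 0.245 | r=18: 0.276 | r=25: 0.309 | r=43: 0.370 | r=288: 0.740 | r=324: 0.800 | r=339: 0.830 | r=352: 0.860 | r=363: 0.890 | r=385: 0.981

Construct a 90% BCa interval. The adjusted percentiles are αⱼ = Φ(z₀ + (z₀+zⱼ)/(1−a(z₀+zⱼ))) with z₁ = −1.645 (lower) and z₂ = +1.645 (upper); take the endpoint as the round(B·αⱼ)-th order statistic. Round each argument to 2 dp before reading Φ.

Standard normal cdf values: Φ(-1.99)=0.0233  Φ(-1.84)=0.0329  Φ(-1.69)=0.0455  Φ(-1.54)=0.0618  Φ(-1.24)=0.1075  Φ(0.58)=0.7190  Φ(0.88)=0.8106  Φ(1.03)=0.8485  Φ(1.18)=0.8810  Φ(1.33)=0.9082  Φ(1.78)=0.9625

Lower: z₀ + z₁ = -0.132 + (-1.645) = -1.777; 1 − a(z₀+z₁) = 1 − (-0.024)(-1.777) = 0.9574; argument = -0.132 + (-1.777)/0.9574 = -1.9882 → -1.99.
α₁ = Φ(-1.99) = 0.0233; rank = round(400 × 0.0233) = 9; θ*₍9₎ = 0.211.
Upper: z₀ + z₂ = 1.513; 1 − a(z₀+z₂) = 1.0363; argument = 1.3280 → 1.33; α₂ = 0.9082; rank = 363; θ*₍363₎ = 0.890.

(0.211, 0.890)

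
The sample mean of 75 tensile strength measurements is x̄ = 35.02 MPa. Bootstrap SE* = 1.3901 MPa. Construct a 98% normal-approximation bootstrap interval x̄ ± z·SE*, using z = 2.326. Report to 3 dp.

Margin = 2.326 × 1.3901 = 3.2334
Interval: 35.02 ± 3.2334

(31.787, 38.253)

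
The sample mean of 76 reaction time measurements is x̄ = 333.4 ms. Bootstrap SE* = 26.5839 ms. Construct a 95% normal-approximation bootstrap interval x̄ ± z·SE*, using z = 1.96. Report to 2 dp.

(281.30, 385.50)

Margin = 1.96 × 26.5839 = 52.104
Interval: 333.4 ± 52.104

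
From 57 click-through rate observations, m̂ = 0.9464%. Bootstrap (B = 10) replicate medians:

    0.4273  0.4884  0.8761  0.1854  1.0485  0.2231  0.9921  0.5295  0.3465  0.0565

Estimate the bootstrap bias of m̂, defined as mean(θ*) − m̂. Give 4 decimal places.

bias = −0.4291

mean(θ*) = (0.4273 + 0.4884 + 0.8761 + 0.1854 + 1.0485 + 0.2231 + 0.9921 + 0.5295 + 0.3465 + 0.0565) / 10 = 0.51734
bias = 0.51734 − 0.9464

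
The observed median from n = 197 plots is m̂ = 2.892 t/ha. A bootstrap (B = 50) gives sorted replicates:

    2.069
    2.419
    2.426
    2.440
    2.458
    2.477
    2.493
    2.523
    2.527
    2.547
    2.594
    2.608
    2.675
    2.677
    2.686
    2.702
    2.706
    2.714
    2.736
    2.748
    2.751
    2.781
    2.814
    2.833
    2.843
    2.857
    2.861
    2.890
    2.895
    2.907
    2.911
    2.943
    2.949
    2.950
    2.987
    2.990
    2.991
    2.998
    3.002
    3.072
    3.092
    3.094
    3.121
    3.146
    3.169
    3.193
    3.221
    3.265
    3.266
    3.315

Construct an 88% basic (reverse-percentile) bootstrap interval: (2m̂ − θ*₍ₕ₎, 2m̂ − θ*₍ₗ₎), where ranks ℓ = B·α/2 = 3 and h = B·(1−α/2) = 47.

Percentile endpoints at ranks 3 and 47: θ*₍3₎ = 2.426, θ*₍47₎ = 3.221.
Basic interval reflects these around m̂:
  lower = 2 × 2.892 − 3.221 = 2.563
  upper = 2 × 2.892 − 2.426 = 3.358

(2.563, 3.358)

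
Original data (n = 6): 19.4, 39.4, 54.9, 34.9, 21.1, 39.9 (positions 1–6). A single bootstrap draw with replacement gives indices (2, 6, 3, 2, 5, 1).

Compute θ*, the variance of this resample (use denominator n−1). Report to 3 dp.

θ* = 178.502

Resample values: 39.4, 39.9, 54.9, 39.4, 21.1, 19.4.
Mean = 35.6833; sum of squared deviations = 892.5083
s² = 892.5083 / 5 = 178.5017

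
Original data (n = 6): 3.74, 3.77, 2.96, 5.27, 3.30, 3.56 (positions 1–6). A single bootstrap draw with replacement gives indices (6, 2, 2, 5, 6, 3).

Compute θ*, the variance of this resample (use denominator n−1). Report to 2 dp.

θ* = 0.10

Resample values: 3.56, 3.77, 3.77, 3.30, 3.56, 2.96.
Mean = 3.4867; sum of squared deviations = 0.4835
s² = 0.4835 / 5 = 0.0967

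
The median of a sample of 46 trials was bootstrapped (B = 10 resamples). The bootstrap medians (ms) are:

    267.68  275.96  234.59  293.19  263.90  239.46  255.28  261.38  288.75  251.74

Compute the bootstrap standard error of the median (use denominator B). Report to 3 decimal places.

SE* = 18.207

Bootstrap SE is the standard deviation of the 10 replicate medians.
Mean of replicates: (267.68 + 275.96 + 234.59 + 293.19 + 263.90 + 239.46 + 255.28 + 261.38 + 288.75 + 251.74) / 10 = 2631.9300 / 10 = 263.1930
Sum of squared deviations: (+4.4870)² + (+12.7670)² + (−28.6030)² + (+29.9970)² + (+0.7070)² + (−23.7330)² + (−7.9130)² + (−1.8130)² + (+25.5570)² + (−11.4530)² = 3315.0702
Variance = 3315.0702 / 10 = 331.5070
SE* = √331.5070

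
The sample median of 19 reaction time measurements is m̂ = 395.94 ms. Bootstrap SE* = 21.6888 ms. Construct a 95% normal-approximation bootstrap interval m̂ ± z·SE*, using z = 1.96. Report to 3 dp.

(353.430, 438.450)

Margin = 1.96 × 21.6888 = 42.5100
Interval: 395.94 ± 42.5100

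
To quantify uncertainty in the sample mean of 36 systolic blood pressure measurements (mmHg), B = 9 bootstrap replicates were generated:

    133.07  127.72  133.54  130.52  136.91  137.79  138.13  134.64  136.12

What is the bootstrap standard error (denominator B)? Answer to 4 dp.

Bootstrap SE is the standard deviation of the 9 replicate means.
Mean of replicates: (133.07 + 127.72 + 133.54 + 130.52 + 136.91 + 137.79 + 138.13 + 134.64 + 136.12) / 9 = 1208.44000 / 9 = 134.27111
Sum of squared deviations: (−1.20111)² + (−6.55111)² + (−0.73111)² + (−3.75111)² + (+2.63889)² + (+3.51889)² + (+3.85889)² + (+0.36889)² + (+1.84889)² = 96.75689
Variance = 96.75689 / 9 = 10.75077
SE* = √10.75077

SE* = 3.2788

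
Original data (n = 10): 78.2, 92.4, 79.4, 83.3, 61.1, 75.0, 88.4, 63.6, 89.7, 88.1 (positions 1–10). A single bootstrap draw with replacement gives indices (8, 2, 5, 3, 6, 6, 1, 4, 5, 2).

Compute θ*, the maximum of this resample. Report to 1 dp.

θ* = 92.4

Resample values: 63.6, 92.4, 61.1, 79.4, 75.0, 75.0, 78.2, 83.3, 61.1, 92.4.
Maximum = 92.4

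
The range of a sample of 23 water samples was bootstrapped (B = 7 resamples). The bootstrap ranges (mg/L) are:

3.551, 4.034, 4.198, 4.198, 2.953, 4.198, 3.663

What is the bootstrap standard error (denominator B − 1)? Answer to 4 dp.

SE* = 0.4695

Bootstrap SE is the standard deviation of the 7 replicate ranges.
Mean of replicates: (3.551 + 4.034 + 4.198 + 4.198 + 2.953 + 4.198 + 3.663) / 7 = 26.79500 / 7 = 3.82786
Sum of squared deviations: (−0.27686)² + (+0.20614)² + (+0.37014)² + (+0.37014)² + (−0.87486)² + (+0.37014)² + (−0.16486)² = 1.32271
Variance = 1.32271 / 6 = 0.22045
SE* = √0.22045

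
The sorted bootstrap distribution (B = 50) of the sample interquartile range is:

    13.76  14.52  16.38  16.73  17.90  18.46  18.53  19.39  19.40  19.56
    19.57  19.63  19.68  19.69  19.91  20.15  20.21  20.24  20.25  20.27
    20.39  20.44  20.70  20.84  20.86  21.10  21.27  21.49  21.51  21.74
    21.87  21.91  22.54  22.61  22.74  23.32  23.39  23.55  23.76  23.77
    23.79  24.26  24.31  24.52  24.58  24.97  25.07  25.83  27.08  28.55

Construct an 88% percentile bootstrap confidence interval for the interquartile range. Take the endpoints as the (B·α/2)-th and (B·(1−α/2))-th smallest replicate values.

(16.38, 25.07)

α = 0.12; lower rank = 50 × 0.060 = 3; upper rank = 50 × 0.940 = 47.
The 3rd smallest replicate is 16.38; the 47th is 25.07.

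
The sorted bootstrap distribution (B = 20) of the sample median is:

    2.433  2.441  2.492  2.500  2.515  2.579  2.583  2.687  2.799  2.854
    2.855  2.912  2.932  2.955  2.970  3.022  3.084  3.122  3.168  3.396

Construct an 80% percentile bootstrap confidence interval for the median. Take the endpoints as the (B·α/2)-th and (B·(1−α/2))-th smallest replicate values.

α = 0.20; lower rank = 20 × 0.100 = 2; upper rank = 20 × 0.900 = 18.
The 2nd smallest replicate is 2.441; the 18th is 3.122.

(2.441, 3.122)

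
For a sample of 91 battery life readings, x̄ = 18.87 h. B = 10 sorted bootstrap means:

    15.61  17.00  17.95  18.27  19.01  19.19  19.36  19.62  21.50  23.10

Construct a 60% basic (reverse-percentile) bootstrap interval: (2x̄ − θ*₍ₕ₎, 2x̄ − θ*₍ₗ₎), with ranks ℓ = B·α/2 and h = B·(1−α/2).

(18.12, 20.74)

Percentile endpoints at ranks 2 and 8: θ*₍2₎ = 17.00, θ*₍8₎ = 19.62.
Basic interval reflects these around x̄:
  lower = 2 × 18.87 − 19.62 = 18.12
  upper = 2 × 18.87 − 17.00 = 20.74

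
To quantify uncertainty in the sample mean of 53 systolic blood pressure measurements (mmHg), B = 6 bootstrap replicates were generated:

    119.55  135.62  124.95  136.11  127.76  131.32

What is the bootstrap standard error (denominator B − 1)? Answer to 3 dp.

SE* = 6.430

Bootstrap SE is the standard deviation of the 6 replicate means.
Mean of replicates: (119.55 + 135.62 + 124.95 + 136.11 + 127.76 + 131.32) / 6 = 775.3100 / 6 = 129.2183
Sum of squared deviations: (−9.6683)² + (+6.4017)² + (−4.2683)² + (+6.8917)² + (−1.4583)² + (+2.1017)² = 206.7155
Variance = 206.7155 / 5 = 41.3431
SE* = √41.3431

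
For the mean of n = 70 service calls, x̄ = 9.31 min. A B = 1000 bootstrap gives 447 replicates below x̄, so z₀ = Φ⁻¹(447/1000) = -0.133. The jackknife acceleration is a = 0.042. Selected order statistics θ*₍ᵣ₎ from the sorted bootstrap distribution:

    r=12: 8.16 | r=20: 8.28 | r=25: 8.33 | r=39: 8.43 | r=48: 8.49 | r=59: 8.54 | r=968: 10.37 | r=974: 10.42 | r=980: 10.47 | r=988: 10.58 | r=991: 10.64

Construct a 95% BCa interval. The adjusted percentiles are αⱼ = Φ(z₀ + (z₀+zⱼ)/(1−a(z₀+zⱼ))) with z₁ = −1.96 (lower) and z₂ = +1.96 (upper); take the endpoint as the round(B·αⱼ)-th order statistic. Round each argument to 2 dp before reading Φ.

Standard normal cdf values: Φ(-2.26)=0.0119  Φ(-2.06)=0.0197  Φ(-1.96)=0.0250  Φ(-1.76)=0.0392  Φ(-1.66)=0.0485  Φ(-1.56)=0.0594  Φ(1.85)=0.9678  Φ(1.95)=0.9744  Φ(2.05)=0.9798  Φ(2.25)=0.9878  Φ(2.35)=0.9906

Lower: z₀ + z₁ = -0.133 + (-1.960) = -2.093; 1 − a(z₀+z₁) = 1 − (0.042)(-2.093) = 1.0879; argument = -0.133 + (-2.093)/1.0879 = -2.0569 → -2.06.
α₁ = Φ(-2.06) = 0.0197; rank = round(1000 × 0.0197) = 20; θ*₍20₎ = 8.28.
Upper: z₀ + z₂ = 1.827; 1 − a(z₀+z₂) = 0.9233; argument = 1.8458 → 1.85; α₂ = 0.9678; rank = 968; θ*₍968₎ = 10.37.

(8.28, 10.37)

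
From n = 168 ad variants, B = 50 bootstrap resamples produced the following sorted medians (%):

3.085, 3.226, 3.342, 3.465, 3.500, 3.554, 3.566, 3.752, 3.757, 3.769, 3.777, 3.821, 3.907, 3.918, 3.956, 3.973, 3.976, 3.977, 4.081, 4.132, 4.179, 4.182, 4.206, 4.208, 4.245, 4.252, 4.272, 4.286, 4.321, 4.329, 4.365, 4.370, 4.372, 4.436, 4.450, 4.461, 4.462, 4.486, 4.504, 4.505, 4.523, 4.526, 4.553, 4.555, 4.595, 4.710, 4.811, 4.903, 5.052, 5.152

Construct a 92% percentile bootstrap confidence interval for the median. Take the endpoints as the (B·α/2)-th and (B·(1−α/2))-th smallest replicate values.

(3.226, 4.903)

α = 0.08; lower rank = 50 × 0.040 = 2; upper rank = 50 × 0.960 = 48.
The 2nd smallest replicate is 3.226; the 48th is 4.903.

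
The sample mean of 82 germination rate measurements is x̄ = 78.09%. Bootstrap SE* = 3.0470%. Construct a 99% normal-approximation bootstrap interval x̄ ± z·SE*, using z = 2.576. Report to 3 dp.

(70.241, 85.939)

Margin = 2.576 × 3.0470 = 7.8491
Interval: 78.09 ± 7.8491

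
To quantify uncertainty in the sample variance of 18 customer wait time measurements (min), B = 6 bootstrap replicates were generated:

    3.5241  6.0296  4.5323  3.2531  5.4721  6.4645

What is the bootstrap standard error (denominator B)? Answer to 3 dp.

Bootstrap SE is the standard deviation of the 6 replicate variances.
Mean of replicates: (3.5241 + 6.0296 + 4.5323 + 3.2531 + 5.4721 + 6.4645) / 6 = 29.27570 / 6 = 4.87928
Sum of squared deviations: (−1.35518)² + (+1.15032)² + (−0.34698)² + (−1.62618)² + (+0.59282)² + (+1.58522)² = 8.78896
Variance = 8.78896 / 6 = 1.46483
SE* = √1.46483

SE* = 1.210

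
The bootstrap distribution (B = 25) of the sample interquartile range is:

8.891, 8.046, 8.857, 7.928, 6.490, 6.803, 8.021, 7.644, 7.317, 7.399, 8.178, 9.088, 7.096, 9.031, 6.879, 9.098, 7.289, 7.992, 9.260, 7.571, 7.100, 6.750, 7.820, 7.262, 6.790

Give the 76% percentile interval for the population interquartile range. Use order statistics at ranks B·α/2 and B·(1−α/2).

Sorted replicates: 6.490, 6.750, 6.790, 6.803, 6.879, 7.096, 7.100, 7.262, 7.289, 7.317, 7.399, 7.571, 7.644, 7.820, 7.928, 7.992, 8.021, 8.046, 8.178, 8.857, 8.891, 9.031, 9.088, 9.098, 9.260
α = 0.24; lower rank = 25 × 0.120 = 3; upper rank = 25 × 0.880 = 22.
The 3rd smallest replicate is 6.790; the 22nd is 9.031.

(6.790, 9.031)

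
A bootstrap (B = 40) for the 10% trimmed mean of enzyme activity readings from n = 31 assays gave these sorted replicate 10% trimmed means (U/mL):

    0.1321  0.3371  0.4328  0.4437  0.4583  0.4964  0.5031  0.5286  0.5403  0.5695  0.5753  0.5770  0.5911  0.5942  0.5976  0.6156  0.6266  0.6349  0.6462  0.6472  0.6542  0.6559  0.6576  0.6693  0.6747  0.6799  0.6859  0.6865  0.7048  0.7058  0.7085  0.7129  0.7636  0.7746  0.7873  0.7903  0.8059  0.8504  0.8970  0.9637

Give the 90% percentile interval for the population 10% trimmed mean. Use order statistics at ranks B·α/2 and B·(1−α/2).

(0.3371, 0.8504)

α = 0.10; lower rank = 40 × 0.050 = 2; upper rank = 40 × 0.950 = 38.
The 2nd smallest replicate is 0.3371; the 38th is 0.8504.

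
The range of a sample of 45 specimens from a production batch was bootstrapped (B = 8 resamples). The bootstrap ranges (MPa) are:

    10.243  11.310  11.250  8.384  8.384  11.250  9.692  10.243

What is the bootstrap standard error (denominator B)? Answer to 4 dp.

SE* = 1.1295

Bootstrap SE is the standard deviation of the 8 replicate ranges.
Mean of replicates: (10.243 + 11.310 + 11.250 + 8.384 + 8.384 + 11.250 + 9.692 + 10.243) / 8 = 80.75600 / 8 = 10.09450
Sum of squared deviations: (+0.14850)² + (+1.21550)² + (+1.15550)² + (−1.71050)² + (−1.71050)² + (+1.15550)² + (−0.40250)² + (+0.14850)² = 10.20553
Variance = 10.20553 / 8 = 1.27569
SE* = √1.27569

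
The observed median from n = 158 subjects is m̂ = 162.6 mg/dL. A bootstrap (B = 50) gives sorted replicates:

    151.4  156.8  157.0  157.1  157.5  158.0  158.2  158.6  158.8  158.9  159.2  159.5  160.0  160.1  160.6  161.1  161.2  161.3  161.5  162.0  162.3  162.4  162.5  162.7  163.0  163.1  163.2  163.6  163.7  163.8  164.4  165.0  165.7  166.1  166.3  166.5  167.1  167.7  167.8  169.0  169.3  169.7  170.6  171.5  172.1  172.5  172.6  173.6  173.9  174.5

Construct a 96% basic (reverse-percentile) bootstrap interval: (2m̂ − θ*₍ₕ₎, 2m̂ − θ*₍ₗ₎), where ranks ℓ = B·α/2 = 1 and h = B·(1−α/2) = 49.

(151.3, 173.8)

Percentile endpoints at ranks 1 and 49: θ*₍1₎ = 151.4, θ*₍49₎ = 173.9.
Basic interval reflects these around m̂:
  lower = 2 × 162.6 − 173.9 = 151.3
  upper = 2 × 162.6 − 151.4 = 173.8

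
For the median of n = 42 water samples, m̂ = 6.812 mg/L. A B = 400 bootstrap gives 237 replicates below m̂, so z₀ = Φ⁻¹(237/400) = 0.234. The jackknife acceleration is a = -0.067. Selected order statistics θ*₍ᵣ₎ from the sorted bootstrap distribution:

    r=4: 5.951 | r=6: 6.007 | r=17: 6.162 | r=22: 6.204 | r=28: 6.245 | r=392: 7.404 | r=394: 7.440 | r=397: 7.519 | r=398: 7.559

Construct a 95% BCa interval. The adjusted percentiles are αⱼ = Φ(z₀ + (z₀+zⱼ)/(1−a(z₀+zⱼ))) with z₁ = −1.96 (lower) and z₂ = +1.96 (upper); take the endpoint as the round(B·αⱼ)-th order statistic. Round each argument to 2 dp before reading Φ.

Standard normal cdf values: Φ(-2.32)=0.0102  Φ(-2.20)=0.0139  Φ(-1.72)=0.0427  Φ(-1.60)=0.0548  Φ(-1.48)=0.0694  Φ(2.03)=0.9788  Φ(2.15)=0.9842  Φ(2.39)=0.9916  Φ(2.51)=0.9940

(6.162, 7.440)

Lower: z₀ + z₁ = 0.234 + (-1.960) = -1.726; 1 − a(z₀+z₁) = 1 − (-0.067)(-1.726) = 0.8844; argument = 0.234 + (-1.726)/0.8844 = -1.7177 → -1.72.
α₁ = Φ(-1.72) = 0.0427; rank = round(400 × 0.0427) = 17; θ*₍17₎ = 6.162.
Upper: z₀ + z₂ = 2.194; 1 − a(z₀+z₂) = 1.1470; argument = 2.1468 → 2.15; α₂ = 0.9842; rank = 394; θ*₍394₎ = 7.440.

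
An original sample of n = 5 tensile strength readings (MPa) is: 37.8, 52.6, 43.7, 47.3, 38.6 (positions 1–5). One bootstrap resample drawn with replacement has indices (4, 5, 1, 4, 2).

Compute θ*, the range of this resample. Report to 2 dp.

Resample values: 47.3, 38.6, 37.8, 47.3, 52.6.
Range = 52.6 − 37.8 = 14.80

θ* = 14.80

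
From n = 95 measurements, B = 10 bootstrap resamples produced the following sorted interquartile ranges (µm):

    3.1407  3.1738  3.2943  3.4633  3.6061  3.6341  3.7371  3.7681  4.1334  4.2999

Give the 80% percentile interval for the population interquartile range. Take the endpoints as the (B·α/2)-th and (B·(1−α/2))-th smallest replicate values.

(3.1407, 4.1334)

α = 0.20; lower rank = 10 × 0.100 = 1; upper rank = 10 × 0.900 = 9.
The 1st smallest replicate is 3.1407; the 9th is 4.1334.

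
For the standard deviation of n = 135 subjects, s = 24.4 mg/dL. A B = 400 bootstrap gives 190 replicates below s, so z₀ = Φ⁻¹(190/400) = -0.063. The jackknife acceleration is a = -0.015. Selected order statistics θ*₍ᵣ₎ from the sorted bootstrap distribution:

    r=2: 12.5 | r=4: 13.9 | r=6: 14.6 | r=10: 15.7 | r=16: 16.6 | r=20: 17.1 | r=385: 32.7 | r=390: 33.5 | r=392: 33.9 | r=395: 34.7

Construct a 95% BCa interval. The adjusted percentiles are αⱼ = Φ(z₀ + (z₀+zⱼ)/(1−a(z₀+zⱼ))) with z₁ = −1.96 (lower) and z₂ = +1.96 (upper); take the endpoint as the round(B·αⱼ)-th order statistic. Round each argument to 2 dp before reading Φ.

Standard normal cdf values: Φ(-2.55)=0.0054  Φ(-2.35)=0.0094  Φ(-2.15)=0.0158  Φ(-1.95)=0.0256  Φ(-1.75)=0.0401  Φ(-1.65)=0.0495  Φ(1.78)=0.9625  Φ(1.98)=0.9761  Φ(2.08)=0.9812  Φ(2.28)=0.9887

Lower: z₀ + z₁ = -0.063 + (-1.960) = -2.023; 1 − a(z₀+z₁) = 1 − (-0.015)(-2.023) = 0.9697; argument = -0.063 + (-2.023)/0.9697 = -2.1493 → -2.15.
α₁ = Φ(-2.15) = 0.0158; rank = round(400 × 0.0158) = 6; θ*₍6₎ = 14.6.
Upper: z₀ + z₂ = 1.897; 1 − a(z₀+z₂) = 1.0285; argument = 1.7815 → 1.78; α₂ = 0.9625; rank = 385; θ*₍385₎ = 32.7.

(14.6, 32.7)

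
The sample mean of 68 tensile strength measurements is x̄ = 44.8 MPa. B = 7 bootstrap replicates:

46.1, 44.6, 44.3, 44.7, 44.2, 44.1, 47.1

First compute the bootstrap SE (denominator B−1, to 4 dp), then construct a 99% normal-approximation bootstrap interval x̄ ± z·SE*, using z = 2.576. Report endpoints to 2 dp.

(41.86, 47.74)

Mean of replicates = 45.0143; sum of squared deviations = 7.8086; SE* = √(7.8086/6) = 1.1408
Margin = 2.576 × 1.1408 = 2.939
Interval: 44.8 ± 2.939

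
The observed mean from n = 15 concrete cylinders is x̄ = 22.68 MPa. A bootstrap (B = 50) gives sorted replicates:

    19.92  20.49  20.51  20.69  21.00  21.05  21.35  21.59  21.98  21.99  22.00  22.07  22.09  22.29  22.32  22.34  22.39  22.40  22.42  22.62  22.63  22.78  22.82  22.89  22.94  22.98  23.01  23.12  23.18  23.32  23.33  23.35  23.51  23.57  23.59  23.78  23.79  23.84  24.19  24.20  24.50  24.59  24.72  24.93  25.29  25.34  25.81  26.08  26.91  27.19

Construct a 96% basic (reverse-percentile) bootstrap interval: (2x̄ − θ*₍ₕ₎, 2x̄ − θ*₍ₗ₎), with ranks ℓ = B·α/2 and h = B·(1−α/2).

(18.45, 25.44)

Percentile endpoints at ranks 1 and 49: θ*₍1₎ = 19.92, θ*₍49₎ = 26.91.
Basic interval reflects these around x̄:
  lower = 2 × 22.68 − 26.91 = 18.45
  upper = 2 × 22.68 − 19.92 = 25.44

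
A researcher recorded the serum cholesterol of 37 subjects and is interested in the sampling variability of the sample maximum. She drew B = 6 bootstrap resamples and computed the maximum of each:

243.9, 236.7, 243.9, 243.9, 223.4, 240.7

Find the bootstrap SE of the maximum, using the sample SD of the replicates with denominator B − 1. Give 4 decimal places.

Bootstrap SE is the standard deviation of the 6 replicate maximums.
Mean of replicates: (243.9 + 236.7 + 243.9 + 243.9 + 223.4 + 240.7) / 6 = 1432.50000 / 6 = 238.75000
Sum of squared deviations: (+5.15000)² + (−2.05000)² + (+5.15000)² + (+5.15000)² + (−15.35000)² + (+1.95000)² = 323.19500
Variance = 323.19500 / 5 = 64.63900
SE* = √64.63900

SE* = 8.0398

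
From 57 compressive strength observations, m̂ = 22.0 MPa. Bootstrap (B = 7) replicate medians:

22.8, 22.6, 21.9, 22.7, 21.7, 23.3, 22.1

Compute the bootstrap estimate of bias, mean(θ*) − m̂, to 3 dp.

bias = +0.443

mean(θ*) = (22.8 + 22.6 + 21.9 + 22.7 + 21.7 + 23.3 + 22.1) / 7 = 22.4429
bias = 22.4429 − 22.0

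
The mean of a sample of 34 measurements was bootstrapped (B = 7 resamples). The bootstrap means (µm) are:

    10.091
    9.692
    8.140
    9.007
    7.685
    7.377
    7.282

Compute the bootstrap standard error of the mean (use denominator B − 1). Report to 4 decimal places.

Bootstrap SE is the standard deviation of the 7 replicate means.
Mean of replicates: (10.091 + 9.692 + 8.140 + 9.007 + 7.685 + 7.377 + 7.282) / 7 = 59.27400 / 7 = 8.46771
Sum of squared deviations: (+1.62329)² + (+1.22429)² + (−0.32771)² + (+0.53929)² + (−0.78271)² + (−1.09071)² + (−1.18571)² = 7.74038
Variance = 7.74038 / 6 = 1.29006
SE* = √1.29006

SE* = 1.1358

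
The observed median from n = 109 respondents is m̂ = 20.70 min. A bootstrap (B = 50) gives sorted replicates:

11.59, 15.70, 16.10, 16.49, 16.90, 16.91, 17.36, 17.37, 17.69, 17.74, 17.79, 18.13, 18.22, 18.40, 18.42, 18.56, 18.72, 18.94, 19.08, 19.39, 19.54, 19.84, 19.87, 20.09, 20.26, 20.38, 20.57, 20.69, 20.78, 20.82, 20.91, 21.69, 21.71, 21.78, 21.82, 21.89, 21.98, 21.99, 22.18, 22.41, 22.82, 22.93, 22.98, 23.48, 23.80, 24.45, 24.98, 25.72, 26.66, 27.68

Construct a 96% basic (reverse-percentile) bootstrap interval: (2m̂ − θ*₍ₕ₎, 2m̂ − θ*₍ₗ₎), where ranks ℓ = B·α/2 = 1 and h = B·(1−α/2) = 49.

(14.74, 29.81)

Percentile endpoints at ranks 1 and 49: θ*₍1₎ = 11.59, θ*₍49₎ = 26.66.
Basic interval reflects these around m̂:
  lower = 2 × 20.70 − 26.66 = 14.74
  upper = 2 × 20.70 − 11.59 = 29.81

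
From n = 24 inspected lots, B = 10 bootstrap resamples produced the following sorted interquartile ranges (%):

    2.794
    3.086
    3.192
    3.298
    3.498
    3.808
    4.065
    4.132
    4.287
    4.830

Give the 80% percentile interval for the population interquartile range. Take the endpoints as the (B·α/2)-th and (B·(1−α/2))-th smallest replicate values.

α = 0.20; lower rank = 10 × 0.100 = 1; upper rank = 10 × 0.900 = 9.
The 1st smallest replicate is 2.794; the 9th is 4.287.

(2.794, 4.287)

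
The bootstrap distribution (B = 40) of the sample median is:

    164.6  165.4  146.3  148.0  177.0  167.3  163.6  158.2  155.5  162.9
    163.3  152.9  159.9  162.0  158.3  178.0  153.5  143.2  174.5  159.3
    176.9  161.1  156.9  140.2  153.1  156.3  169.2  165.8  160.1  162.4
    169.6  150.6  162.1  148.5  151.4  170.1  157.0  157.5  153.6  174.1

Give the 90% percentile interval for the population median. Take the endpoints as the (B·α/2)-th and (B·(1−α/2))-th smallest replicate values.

Sorted replicates: 140.2, 143.2, 146.3, 148.0, 148.5, 150.6, 151.4, 152.9, 153.1, 153.5, 153.6, 155.5, 156.3, 156.9, 157.0, 157.5, 158.2, 158.3, 159.3, 159.9, 160.1, 161.1, 162.0, 162.1, 162.4, 162.9, 163.3, 163.6, 164.6, 165.4, 165.8, 167.3, 169.2, 169.6, 170.1, 174.1, 174.5, 176.9, 177.0, 178.0
α = 0.10; lower rank = 40 × 0.050 = 2; upper rank = 40 × 0.950 = 38.
The 2nd smallest replicate is 143.2; the 38th is 176.9.

(143.2, 176.9)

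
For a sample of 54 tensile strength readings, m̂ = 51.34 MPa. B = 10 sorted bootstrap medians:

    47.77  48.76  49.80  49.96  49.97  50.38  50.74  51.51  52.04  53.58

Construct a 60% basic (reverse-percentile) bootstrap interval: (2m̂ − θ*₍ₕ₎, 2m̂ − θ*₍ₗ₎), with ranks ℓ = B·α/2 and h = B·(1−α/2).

(51.17, 53.92)

Percentile endpoints at ranks 2 and 8: θ*₍2₎ = 48.76, θ*₍8₎ = 51.51.
Basic interval reflects these around m̂:
  lower = 2 × 51.34 − 51.51 = 51.17
  upper = 2 × 51.34 − 48.76 = 53.92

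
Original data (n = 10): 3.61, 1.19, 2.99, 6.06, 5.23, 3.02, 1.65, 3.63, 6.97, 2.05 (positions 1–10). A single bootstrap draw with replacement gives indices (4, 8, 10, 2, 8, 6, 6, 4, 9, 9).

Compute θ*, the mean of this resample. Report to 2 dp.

Resample values: 6.06, 3.63, 2.05, 1.19, 3.63, 3.02, 3.02, 6.06, 6.97, 6.97.
Mean = (6.06 + 3.63 + 2.05 + 1.19 + 3.63 + 3.02 + 3.02 + 6.06 + 6.97 + 6.97) / 10 = 42.600 / 10 = 4.26

θ* = 4.26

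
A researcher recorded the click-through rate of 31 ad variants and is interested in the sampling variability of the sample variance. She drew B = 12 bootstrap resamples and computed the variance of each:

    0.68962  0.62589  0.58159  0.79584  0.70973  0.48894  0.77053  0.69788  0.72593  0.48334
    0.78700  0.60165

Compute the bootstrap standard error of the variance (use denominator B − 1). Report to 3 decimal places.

SE* = 0.107

Bootstrap SE is the standard deviation of the 12 replicate variances.
Mean of replicates: (0.68962 + 0.62589 + 0.58159 + 0.79584 + 0.70973 + 0.48894 + 0.77053 + 0.69788 + 0.72593 + 0.48334 + 0.78700 + 0.60165) / 12 = 7.957940 / 12 = 0.663162
Sum of squared deviations: (+0.026458)² + (−0.037272)² + (−0.081572)² + (+0.132678)² + (+0.046568)² + (−0.174222)² + (+0.107368)² + (+0.034718)² + (+0.062768)² + (−0.179822)² + (+0.123838)² + (−0.061512)² = 0.126997
Variance = 0.126997 / 11 = 0.011545
SE* = √0.011545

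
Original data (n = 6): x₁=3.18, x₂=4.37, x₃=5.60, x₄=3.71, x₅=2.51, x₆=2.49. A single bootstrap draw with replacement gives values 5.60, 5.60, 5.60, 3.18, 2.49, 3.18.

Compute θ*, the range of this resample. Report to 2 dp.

θ* = 3.11

Range = 5.60 − 2.49 = 3.11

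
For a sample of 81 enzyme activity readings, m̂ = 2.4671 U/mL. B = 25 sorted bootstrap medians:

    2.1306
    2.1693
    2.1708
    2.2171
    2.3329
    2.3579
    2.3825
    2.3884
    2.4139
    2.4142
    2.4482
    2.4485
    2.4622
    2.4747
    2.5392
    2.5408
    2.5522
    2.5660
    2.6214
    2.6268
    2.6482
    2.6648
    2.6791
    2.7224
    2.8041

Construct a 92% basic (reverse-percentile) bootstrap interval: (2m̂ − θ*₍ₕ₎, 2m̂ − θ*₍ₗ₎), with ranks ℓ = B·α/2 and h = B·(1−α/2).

(2.2118, 2.8036)

Percentile endpoints at ranks 1 and 24: θ*₍1₎ = 2.1306, θ*₍24₎ = 2.7224.
Basic interval reflects these around m̂:
  lower = 2 × 2.4671 − 2.7224 = 2.2118
  upper = 2 × 2.4671 − 2.1306 = 2.8036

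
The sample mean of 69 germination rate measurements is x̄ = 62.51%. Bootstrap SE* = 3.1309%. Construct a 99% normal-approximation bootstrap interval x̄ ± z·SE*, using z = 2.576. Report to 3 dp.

Margin = 2.576 × 3.1309 = 8.0652
Interval: 62.51 ± 8.0652

(54.445, 70.575)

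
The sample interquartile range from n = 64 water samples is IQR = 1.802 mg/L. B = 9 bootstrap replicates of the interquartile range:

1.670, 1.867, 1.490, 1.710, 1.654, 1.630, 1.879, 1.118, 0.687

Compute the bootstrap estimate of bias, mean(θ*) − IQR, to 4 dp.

bias = −0.2792

mean(θ*) = (1.670 + 1.867 + 1.490 + 1.710 + 1.654 + 1.630 + 1.879 + 1.118 + 0.687) / 9 = 1.52278
bias = 1.52278 − 1.802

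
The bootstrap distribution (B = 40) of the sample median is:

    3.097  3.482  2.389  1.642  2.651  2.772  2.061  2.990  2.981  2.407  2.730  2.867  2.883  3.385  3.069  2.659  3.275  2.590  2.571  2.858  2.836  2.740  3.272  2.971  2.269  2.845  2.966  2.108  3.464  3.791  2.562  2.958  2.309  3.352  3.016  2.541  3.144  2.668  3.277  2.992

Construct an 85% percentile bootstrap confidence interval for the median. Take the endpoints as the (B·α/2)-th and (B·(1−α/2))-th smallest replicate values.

Sorted replicates: 1.642, 2.061, 2.108, 2.269, 2.309, 2.389, 2.407, 2.541, 2.562, 2.571, 2.590, 2.651, 2.659, 2.668, 2.730, 2.740, 2.772, 2.836, 2.845, 2.858, 2.867, 2.883, 2.958, 2.966, 2.971, 2.981, 2.990, 2.992, 3.016, 3.069, 3.097, 3.144, 3.272, 3.275, 3.277, 3.352, 3.385, 3.464, 3.482, 3.791
α = 0.15; lower rank = 40 × 0.075 = 3; upper rank = 40 × 0.925 = 37.
The 3rd smallest replicate is 2.108; the 37th is 3.385.

(2.108, 3.385)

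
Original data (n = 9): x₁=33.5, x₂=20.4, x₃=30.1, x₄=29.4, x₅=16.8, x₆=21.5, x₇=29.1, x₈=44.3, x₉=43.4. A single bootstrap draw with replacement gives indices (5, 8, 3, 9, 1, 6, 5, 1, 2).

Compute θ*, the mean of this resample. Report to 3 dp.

Resample values: 16.8, 44.3, 30.1, 43.4, 33.5, 21.5, 16.8, 33.5, 20.4.
Mean = (16.8 + 44.3 + 30.1 + 43.4 + 33.5 + 21.5 + 16.8 + 33.5 + 20.4) / 9 = 260.30 / 9 = 28.922

θ* = 28.922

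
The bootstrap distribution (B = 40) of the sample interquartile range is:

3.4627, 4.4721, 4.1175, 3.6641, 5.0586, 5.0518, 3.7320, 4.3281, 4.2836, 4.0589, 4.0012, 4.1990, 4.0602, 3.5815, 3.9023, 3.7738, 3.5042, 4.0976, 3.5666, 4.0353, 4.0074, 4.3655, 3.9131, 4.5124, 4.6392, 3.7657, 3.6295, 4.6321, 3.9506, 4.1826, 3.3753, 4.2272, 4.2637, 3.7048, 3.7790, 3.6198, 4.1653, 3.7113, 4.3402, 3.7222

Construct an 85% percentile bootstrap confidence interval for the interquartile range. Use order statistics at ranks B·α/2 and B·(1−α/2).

(3.5042, 4.6321)

Sorted replicates: 3.3753, 3.4627, 3.5042, 3.5666, 3.5815, 3.6198, 3.6295, 3.6641, 3.7048, 3.7113, 3.7222, 3.7320, 3.7657, 3.7738, 3.7790, 3.9023, 3.9131, 3.9506, 4.0012, 4.0074, 4.0353, 4.0589, 4.0602, 4.0976, 4.1175, 4.1653, 4.1826, 4.1990, 4.2272, 4.2637, 4.2836, 4.3281, 4.3402, 4.3655, 4.4721, 4.5124, 4.6321, 4.6392, 5.0518, 5.0586
α = 0.15; lower rank = 40 × 0.075 = 3; upper rank = 40 × 0.925 = 37.
The 3rd smallest replicate is 3.5042; the 37th is 4.6321.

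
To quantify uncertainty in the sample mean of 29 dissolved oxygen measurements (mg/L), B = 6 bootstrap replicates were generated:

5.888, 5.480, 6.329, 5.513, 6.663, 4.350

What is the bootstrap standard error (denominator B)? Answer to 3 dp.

Bootstrap SE is the standard deviation of the 6 replicate means.
Mean of replicates: (5.888 + 5.480 + 6.329 + 5.513 + 6.663 + 4.350) / 6 = 34.2230 / 6 = 5.7038
Sum of squared deviations: (+0.1842)² + (−0.2238)² + (+0.6252)² + (−0.1908)² + (+0.9592)² + (−1.3538)² = 3.2641
Variance = 3.2641 / 6 = 0.5440
SE* = √0.5440

SE* = 0.738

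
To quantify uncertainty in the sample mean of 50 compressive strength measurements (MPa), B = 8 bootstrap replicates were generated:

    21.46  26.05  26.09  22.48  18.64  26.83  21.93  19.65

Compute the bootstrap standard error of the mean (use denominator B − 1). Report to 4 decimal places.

SE* = 3.1040

Bootstrap SE is the standard deviation of the 8 replicate means.
Mean of replicates: (21.46 + 26.05 + 26.09 + 22.48 + 18.64 + 26.83 + 21.93 + 19.65) / 8 = 183.13000 / 8 = 22.89125
Sum of squared deviations: (−1.43125)² + (+3.15875)² + (+3.19875)² + (−0.41125)² + (−4.25125)² + (+3.93875)² + (−0.96125)² + (−3.24125)² = 67.44389
Variance = 67.44389 / 7 = 9.63484
SE* = √9.63484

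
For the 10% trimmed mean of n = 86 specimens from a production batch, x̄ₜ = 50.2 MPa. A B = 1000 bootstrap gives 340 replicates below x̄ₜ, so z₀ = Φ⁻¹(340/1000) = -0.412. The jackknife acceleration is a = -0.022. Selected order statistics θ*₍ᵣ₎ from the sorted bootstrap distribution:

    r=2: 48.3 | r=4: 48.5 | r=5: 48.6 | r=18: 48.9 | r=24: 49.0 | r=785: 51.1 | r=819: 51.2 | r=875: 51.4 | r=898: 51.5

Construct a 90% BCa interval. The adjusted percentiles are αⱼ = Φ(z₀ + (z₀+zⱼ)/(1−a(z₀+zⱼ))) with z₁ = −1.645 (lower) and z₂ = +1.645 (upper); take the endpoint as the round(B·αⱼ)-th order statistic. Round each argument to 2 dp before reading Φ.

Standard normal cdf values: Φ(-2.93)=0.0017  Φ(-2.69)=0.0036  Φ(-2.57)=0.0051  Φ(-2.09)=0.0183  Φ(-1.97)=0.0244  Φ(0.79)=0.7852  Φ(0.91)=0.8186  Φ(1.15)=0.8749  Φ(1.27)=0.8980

Lower: z₀ + z₁ = -0.412 + (-1.645) = -2.057; 1 − a(z₀+z₁) = 1 − (-0.022)(-2.057) = 0.9547; argument = -0.412 + (-2.057)/0.9547 = -2.5665 → -2.57.
α₁ = Φ(-2.57) = 0.0051; rank = round(1000 × 0.0051) = 5; θ*₍5₎ = 48.6.
Upper: z₀ + z₂ = 1.233; 1 − a(z₀+z₂) = 1.0271; argument = 0.7884 → 0.79; α₂ = 0.7852; rank = 785; θ*₍785₎ = 51.1.

(48.6, 51.1)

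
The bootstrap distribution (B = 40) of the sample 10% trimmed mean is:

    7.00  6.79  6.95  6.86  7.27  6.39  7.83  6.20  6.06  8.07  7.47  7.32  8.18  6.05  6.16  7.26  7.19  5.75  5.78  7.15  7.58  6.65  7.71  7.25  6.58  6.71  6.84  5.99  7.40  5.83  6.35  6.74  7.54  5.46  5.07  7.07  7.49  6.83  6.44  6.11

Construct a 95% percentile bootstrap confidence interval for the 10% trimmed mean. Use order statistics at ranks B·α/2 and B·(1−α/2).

(5.07, 8.07)

Sorted replicates: 5.07, 5.46, 5.75, 5.78, 5.83, 5.99, 6.05, 6.06, 6.11, 6.16, 6.20, 6.35, 6.39, 6.44, 6.58, 6.65, 6.71, 6.74, 6.79, 6.83, 6.84, 6.86, 6.95, 7.00, 7.07, 7.15, 7.19, 7.25, 7.26, 7.27, 7.32, 7.40, 7.47, 7.49, 7.54, 7.58, 7.71, 7.83, 8.07, 8.18
α = 0.05; lower rank = 40 × 0.025 = 1; upper rank = 40 × 0.975 = 39.
The 1st smallest replicate is 5.07; the 39th is 8.07.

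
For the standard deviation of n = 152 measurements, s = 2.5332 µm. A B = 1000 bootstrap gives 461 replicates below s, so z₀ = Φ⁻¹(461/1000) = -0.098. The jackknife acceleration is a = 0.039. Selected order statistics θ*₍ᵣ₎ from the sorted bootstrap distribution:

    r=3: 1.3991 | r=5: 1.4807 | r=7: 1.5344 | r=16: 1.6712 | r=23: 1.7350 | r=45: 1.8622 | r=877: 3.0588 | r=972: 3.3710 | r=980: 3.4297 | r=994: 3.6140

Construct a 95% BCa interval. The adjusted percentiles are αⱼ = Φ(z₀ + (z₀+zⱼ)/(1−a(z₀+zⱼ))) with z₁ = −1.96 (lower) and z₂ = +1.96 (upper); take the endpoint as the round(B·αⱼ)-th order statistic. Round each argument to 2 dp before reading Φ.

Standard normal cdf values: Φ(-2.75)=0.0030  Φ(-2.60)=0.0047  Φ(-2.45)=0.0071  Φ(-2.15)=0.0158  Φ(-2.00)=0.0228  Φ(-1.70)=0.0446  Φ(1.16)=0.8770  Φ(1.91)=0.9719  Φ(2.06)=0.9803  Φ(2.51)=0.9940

Lower: z₀ + z₁ = -0.098 + (-1.960) = -2.058; 1 − a(z₀+z₁) = 1 − (0.039)(-2.058) = 1.0803; argument = -0.098 + (-2.058)/1.0803 = -2.0031 → -2.00.
α₁ = Φ(-2.00) = 0.0228; rank = round(1000 × 0.0228) = 23; θ*₍23₎ = 1.7350.
Upper: z₀ + z₂ = 1.862; 1 − a(z₀+z₂) = 0.9274; argument = 1.9098 → 1.91; α₂ = 0.9719; rank = 972; θ*₍972₎ = 3.3710.

(1.7350, 3.3710)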